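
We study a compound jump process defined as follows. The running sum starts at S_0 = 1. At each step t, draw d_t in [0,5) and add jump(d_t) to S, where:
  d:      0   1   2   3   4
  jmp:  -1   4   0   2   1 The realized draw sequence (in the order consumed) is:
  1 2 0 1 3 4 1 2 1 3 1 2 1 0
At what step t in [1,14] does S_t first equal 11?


t=0: S=1, d=1, jump=4, S_1=5
t=1: S=5, d=2, jump=0, S_2=5
t=2: S=5, d=0, jump=-1, S_3=4
t=3: S=4, d=1, jump=4, S_4=8
t=4: S=8, d=3, jump=2, S_5=10
t=5: S=10, d=4, jump=1, S_6=11
t=6: S=11, d=1, jump=4, S_7=15
t=7: S=15, d=2, jump=0, S_8=15
t=8: S=15, d=1, jump=4, S_9=19
t=9: S=19, d=3, jump=2, S_10=21
t=10: S=21, d=1, jump=4, S_11=25
t=11: S=25, d=2, jump=0, S_12=25
t=12: S=25, d=1, jump=4, S_13=29
t=13: S=29, d=0, jump=-1, S_14=28

6


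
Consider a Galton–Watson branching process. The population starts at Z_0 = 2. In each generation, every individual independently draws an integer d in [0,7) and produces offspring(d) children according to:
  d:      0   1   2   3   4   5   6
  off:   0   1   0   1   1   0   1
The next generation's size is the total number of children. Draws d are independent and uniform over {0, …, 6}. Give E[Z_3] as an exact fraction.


Outcome values over d=0..6: [0, 1, 0, 1, 1, 0, 1]
Σy = 4, Σy² = 4, M = 7
μ = 4/7 = 4/7,  σ² = 4/7 − (4/7)² = 12/49
E[Z_0] = 2
E[Z_1] = 4/7·E[Z_0] = 8/7
E[Z_2] = 4/7·E[Z_1] = 32/49
E[Z_3] = 4/7·E[Z_2] = 128/343

128/343


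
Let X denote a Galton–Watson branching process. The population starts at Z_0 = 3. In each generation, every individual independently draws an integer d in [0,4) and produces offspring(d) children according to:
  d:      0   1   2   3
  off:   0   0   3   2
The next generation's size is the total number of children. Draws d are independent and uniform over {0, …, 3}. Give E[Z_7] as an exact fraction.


Outcome values over d=0..3: [0, 0, 3, 2]
Σy = 5, Σy² = 13, M = 4
μ = 5/4 = 5/4,  σ² = 13/4 − (5/4)² = 27/16
E[Z_0] = 3
E[Z_1] = 5/4·E[Z_0] = 15/4
E[Z_2] = 5/4·E[Z_1] = 75/16
E[Z_3] = 5/4·E[Z_2] = 375/64
E[Z_4] = 5/4·E[Z_3] = 1875/256
E[Z_5] = 5/4·E[Z_4] = 9375/1024
E[Z_6] = 5/4·E[Z_5] = 46875/4096
E[Z_7] = 5/4·E[Z_6] = 234375/16384

234375/16384


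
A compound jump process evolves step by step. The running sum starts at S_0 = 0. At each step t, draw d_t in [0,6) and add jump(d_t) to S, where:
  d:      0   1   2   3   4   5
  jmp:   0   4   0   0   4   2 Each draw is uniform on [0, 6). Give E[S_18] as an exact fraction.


30

Outcome values over d=0..5: [0, 4, 0, 0, 4, 2]
Σy = 10, Σy² = 36, M = 6
μ = 10/6 = 5/3,  σ² = 36/6 − (5/3)² = 29/9
E[S_18] = 0 + 18·(5/3) = 30


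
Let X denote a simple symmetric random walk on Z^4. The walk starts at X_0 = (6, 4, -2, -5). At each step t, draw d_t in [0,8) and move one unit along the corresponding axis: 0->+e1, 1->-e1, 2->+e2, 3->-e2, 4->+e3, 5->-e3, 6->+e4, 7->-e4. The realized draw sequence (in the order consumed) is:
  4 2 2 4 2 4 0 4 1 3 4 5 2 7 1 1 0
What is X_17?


t=0: X=(6, 4, -2, -5), d=4 → +e3, X_1=(6, 4, -1, -5)
t=1: X=(6, 4, -1, -5), d=2 → +e2, X_2=(6, 5, -1, -5)
t=2: X=(6, 5, -1, -5), d=2 → +e2, X_3=(6, 6, -1, -5)
t=3: X=(6, 6, -1, -5), d=4 → +e3, X_4=(6, 6, 0, -5)
t=4: X=(6, 6, 0, -5), d=2 → +e2, X_5=(6, 7, 0, -5)
t=5: X=(6, 7, 0, -5), d=4 → +e3, X_6=(6, 7, 1, -5)
t=6: X=(6, 7, 1, -5), d=0 → +e1, X_7=(7, 7, 1, -5)
t=7: X=(7, 7, 1, -5), d=4 → +e3, X_8=(7, 7, 2, -5)
t=8: X=(7, 7, 2, -5), d=1 → -e1, X_9=(6, 7, 2, -5)
t=9: X=(6, 7, 2, -5), d=3 → -e2, X_10=(6, 6, 2, -5)
t=10: X=(6, 6, 2, -5), d=4 → +e3, X_11=(6, 6, 3, -5)
t=11: X=(6, 6, 3, -5), d=5 → -e3, X_12=(6, 6, 2, -5)
t=12: X=(6, 6, 2, -5), d=2 → +e2, X_13=(6, 7, 2, -5)
t=13: X=(6, 7, 2, -5), d=7 → -e4, X_14=(6, 7, 2, -6)
t=14: X=(6, 7, 2, -6), d=1 → -e1, X_15=(5, 7, 2, -6)
t=15: X=(5, 7, 2, -6), d=1 → -e1, X_16=(4, 7, 2, -6)
t=16: X=(4, 7, 2, -6), d=0 → +e1, X_17=(5, 7, 2, -6)

(5, 7, 2, -6)


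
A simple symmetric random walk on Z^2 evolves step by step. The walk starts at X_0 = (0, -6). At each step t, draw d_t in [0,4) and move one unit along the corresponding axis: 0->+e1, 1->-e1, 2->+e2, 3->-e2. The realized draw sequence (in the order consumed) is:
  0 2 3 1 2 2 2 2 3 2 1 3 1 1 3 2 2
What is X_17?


(-3, -2)

t=0: X=(0, -6), d=0 → +e1, X_1=(1, -6)
t=1: X=(1, -6), d=2 → +e2, X_2=(1, -5)
t=2: X=(1, -5), d=3 → -e2, X_3=(1, -6)
t=3: X=(1, -6), d=1 → -e1, X_4=(0, -6)
t=4: X=(0, -6), d=2 → +e2, X_5=(0, -5)
t=5: X=(0, -5), d=2 → +e2, X_6=(0, -4)
t=6: X=(0, -4), d=2 → +e2, X_7=(0, -3)
t=7: X=(0, -3), d=2 → +e2, X_8=(0, -2)
t=8: X=(0, -2), d=3 → -e2, X_9=(0, -3)
t=9: X=(0, -3), d=2 → +e2, X_10=(0, -2)
t=10: X=(0, -2), d=1 → -e1, X_11=(-1, -2)
t=11: X=(-1, -2), d=3 → -e2, X_12=(-1, -3)
t=12: X=(-1, -3), d=1 → -e1, X_13=(-2, -3)
t=13: X=(-2, -3), d=1 → -e1, X_14=(-3, -3)
t=14: X=(-3, -3), d=3 → -e2, X_15=(-3, -4)
t=15: X=(-3, -4), d=2 → +e2, X_16=(-3, -3)
t=16: X=(-3, -3), d=2 → +e2, X_17=(-3, -2)


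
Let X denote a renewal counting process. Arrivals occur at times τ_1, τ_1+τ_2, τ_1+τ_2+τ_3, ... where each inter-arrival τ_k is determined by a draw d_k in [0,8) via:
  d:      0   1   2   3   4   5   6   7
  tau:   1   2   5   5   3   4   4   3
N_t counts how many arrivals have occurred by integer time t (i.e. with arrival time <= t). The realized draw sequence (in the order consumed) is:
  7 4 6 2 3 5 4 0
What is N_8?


2

draw d_1=7: τ_1=3, arrival time A_1=3
draw d_2=4: τ_2=3, arrival time A_2=6
draw d_3=6: τ_3=4, arrival time A_3=10
draw d_4=2: τ_4=5, arrival time A_4=15
draw d_5=3: τ_5=5, arrival time A_5=20
draw d_6=5: τ_6=4, arrival time A_6=24
draw d_7=4: τ_7=3, arrival time A_7=27
draw d_8=0: τ_8=1, arrival time A_8=28
N_t over t=0..8: 0:0 1:0 2:0 3:1 4:1 5:1 6:2 7:2 8:2


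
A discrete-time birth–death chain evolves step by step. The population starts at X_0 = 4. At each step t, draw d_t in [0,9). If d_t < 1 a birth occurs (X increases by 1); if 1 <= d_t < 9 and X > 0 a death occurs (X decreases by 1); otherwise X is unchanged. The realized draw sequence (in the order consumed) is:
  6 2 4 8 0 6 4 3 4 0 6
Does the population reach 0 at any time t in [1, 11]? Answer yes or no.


yes

t=0: X=4, d=6 → death, X_1=3
t=1: X=3, d=2 → death, X_2=2
t=2: X=2, d=4 → death, X_3=1
t=3: X=1, d=8 → death, X_4=0
t=4: X=0, d=0 → birth, X_5=1
t=5: X=1, d=6 → death, X_6=0
t=6: X=0, d=4 → hold, X_7=0
t=7: X=0, d=3 → hold, X_8=0
t=8: X=0, d=4 → hold, X_9=0
t=9: X=0, d=0 → birth, X_10=1
t=10: X=1, d=6 → death, X_11=0


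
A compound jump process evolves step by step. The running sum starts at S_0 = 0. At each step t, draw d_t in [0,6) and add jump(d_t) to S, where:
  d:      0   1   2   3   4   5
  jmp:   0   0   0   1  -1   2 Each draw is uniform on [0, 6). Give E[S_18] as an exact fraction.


Outcome values over d=0..5: [0, 0, 0, 1, -1, 2]
Σy = 2, Σy² = 6, M = 6
μ = 2/6 = 1/3,  σ² = 6/6 − (1/3)² = 8/9
E[S_18] = 0 + 18·(1/3) = 6

6


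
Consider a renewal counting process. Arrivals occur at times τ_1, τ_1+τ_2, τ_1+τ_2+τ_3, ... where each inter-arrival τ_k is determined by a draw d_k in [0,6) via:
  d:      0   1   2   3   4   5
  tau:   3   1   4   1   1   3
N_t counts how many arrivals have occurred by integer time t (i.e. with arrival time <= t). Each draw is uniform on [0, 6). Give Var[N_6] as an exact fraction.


393503/331776

Inter-arrival values over d=0..5: [3, 1, 4, 1, 1, 3]
Each d has probability 1/6, so the pmf of τ is: f(1) = 1/2, f(3) = 1/3, f(4) = 1/6
Let p_n(j) = P(N_n = j), with p_0 = [1]. Condition on τ_1: p_n(0) = P(τ > n), and for j >= 1, p_n(j) = Σ_{k<=n} f(k)·p_{n−k}(j−1)
p_1 = [1/2, 1/2]  (j = 0..1)
p_2 = [1/2, 1/4, 1/4]  (j = 0..2)
p_3 = [1/6, 7/12, 1/8, 1/8]  (j = 0..3)
p_4 = [0, 5/12, 11/24, 1/16, 1/16]  (j = 0..4)
p_5 = [0, 1/4, 3/8, 5/16, 1/32, 1/32]  (j = 0..5)
p_6 = [0, 5/36, 13/36, 13/48, 19/96, 1/64, 1/64]  (j = 0..6)
E[N_6] = Σ j·p_6(j) = 1519/576;  E[N_6²] = Σ j²·p_6(j) = 521/64
Var[N_6] = 521/64 − (1519/576)² = 393503/331776


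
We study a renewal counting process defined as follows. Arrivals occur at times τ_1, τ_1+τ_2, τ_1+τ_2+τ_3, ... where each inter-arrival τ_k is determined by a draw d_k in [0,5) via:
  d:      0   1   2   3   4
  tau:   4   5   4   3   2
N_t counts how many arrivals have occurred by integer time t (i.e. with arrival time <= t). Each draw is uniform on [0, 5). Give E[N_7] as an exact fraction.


199/125

Inter-arrival values over d=0..4: [4, 5, 4, 3, 2]
Each d has probability 1/5, so the pmf of τ is: f(2) = 1/5, f(3) = 1/5, f(4) = 2/5, f(5) = 1/5
Renewal equation for m(n) = E[N_n]: condition on τ_1 = k (if k <= n, one arrival plus a fresh copy on the remaining n−k steps): m(n) = F(n) + Σ_{k<=n} f(k)·m(n−k), where F(n) = P(τ <= n) and m(0) = 0
m(1) = F(1) = 0
m(2) = F(2) = 1/5
m(3) = F(3) = 2/5
m(4) = F(4) + f(2)·m(2) = 4/5 + 1/5·1/5 = 21/25
m(5) = F(5) + f(2)·m(3) + f(3)·m(2) = 1 + 1/5·2/5 + 1/5·1/5 = 28/25
m(6) = F(6) + f(2)·m(4) + f(3)·m(3) + f(4)·m(2) = 1 + 1/5·21/25 + 1/5·2/5 + 2/5·1/5 = 166/125
m(7) = F(7) + f(2)·m(5) + f(3)·m(4) + f(4)·m(3) + f(5)·m(2) = 1 + 1/5·28/25 + 1/5·21/25 + 2/5·2/5 + 1/5·1/5 = 199/125
E[N_7] = m(7) = 199/125


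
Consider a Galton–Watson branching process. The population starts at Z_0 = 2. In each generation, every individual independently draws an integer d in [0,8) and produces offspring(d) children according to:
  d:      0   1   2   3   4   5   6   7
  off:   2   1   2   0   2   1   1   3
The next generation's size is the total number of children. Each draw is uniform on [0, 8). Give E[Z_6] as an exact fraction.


Outcome values over d=0..7: [2, 1, 2, 0, 2, 1, 1, 3]
Σy = 12, Σy² = 24, M = 8
μ = 12/8 = 3/2,  σ² = 24/8 − (3/2)² = 3/4
E[Z_0] = 2
E[Z_1] = 3/2·E[Z_0] = 3
E[Z_2] = 3/2·E[Z_1] = 9/2
E[Z_3] = 3/2·E[Z_2] = 27/4
E[Z_4] = 3/2·E[Z_3] = 81/8
E[Z_5] = 3/2·E[Z_4] = 243/16
E[Z_6] = 3/2·E[Z_5] = 729/32

729/32


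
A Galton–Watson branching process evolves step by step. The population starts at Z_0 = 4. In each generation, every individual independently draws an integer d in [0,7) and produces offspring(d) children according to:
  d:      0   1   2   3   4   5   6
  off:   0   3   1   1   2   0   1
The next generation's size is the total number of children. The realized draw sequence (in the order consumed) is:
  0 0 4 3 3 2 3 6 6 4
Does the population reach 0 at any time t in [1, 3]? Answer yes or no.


no

gen 0: Z_0=4, draws=[0, 0, 4, 3], offspring=[0, 0, 2, 1], Z_1=3
gen 1: Z_1=3, draws=[3, 2, 3], offspring=[1, 1, 1], Z_2=3
gen 2: Z_2=3, draws=[6, 6, 4], offspring=[1, 1, 2], Z_3=4


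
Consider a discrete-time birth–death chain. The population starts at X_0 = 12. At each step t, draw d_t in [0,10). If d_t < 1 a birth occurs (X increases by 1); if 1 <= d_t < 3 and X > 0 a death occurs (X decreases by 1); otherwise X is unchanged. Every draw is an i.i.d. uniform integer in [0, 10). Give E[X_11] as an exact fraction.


109/10

X can drop by at most 1 per step and X_0 = 12 > T = 11, so X_t >= 12 − t >= 1 > 0 for every t <= 11: the floor at 0 (the 'and X > 0' condition) never binds. Hence X_11 = X_0 + Σ_{t<11} Y_t with i.i.d. increments Y_t = y(d_t) ∈ {+1, −1, 0}.
Outcome values over d=0..9: [1, -1, -1, 0, 0, 0, 0, 0, 0, 0]
Σy = -1, Σy² = 3, M = 10
μ = -1/10 = -1/10,  σ² = 3/10 − (-1/10)² = 29/100
E[X_11] = 12 + 11·(-1/10) = 109/10


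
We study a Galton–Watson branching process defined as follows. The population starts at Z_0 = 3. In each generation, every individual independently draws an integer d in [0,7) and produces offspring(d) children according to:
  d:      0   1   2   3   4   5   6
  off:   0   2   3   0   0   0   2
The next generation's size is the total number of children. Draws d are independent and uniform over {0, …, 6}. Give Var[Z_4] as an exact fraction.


Outcome values over d=0..6: [0, 2, 3, 0, 0, 0, 2]
Σy = 7, Σy² = 17, M = 7
μ = 7/7 = 1,  σ² = 17/7 − (1)² = 10/7
V_0 = 0, E_0 = 3
V_1 = 10/7·E_0 + (1)²·V_0 = 30/7;  E_1 = 3
V_2 = 10/7·E_1 + (1)²·V_1 = 60/7;  E_2 = 3
V_3 = 10/7·E_2 + (1)²·V_2 = 90/7;  E_3 = 3
V_4 = 10/7·E_3 + (1)²·V_3 = 120/7;  E_4 = 3

120/7


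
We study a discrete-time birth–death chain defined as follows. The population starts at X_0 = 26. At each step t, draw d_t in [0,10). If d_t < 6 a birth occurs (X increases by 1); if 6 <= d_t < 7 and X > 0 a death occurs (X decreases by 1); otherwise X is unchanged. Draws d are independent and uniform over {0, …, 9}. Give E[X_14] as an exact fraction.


X can drop by at most 1 per step and X_0 = 26 > T = 14, so X_t >= 26 − t >= 12 > 0 for every t <= 14: the floor at 0 (the 'and X > 0' condition) never binds. Hence X_14 = X_0 + Σ_{t<14} Y_t with i.i.d. increments Y_t = y(d_t) ∈ {+1, −1, 0}.
Outcome values over d=0..9: [1, 1, 1, 1, 1, 1, -1, 0, 0, 0]
Σy = 5, Σy² = 7, M = 10
μ = 5/10 = 1/2,  σ² = 7/10 − (1/2)² = 9/20
E[X_14] = 26 + 14·(1/2) = 33

33


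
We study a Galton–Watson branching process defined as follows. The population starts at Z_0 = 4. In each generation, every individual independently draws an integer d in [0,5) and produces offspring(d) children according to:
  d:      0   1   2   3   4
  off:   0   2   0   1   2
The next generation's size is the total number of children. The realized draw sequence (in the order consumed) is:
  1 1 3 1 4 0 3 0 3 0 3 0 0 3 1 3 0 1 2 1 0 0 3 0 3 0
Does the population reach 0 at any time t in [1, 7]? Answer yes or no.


yes

gen 0: Z_0=4, draws=[1, 1, 3, 1], offspring=[2, 2, 1, 2], Z_1=7
gen 1: Z_1=7, draws=[4, 0, 3, 0, 3, 0, 3], offspring=[2, 0, 1, 0, 1, 0, 1], Z_2=5
gen 2: Z_2=5, draws=[0, 0, 3, 1, 3], offspring=[0, 0, 1, 2, 1], Z_3=4
gen 3: Z_3=4, draws=[0, 1, 2, 1], offspring=[0, 2, 0, 2], Z_4=4
gen 4: Z_4=4, draws=[0, 0, 3, 0], offspring=[0, 0, 1, 0], Z_5=1
gen 5: Z_5=1, draws=[3], offspring=[1], Z_6=1
gen 6: Z_6=1, draws=[0], offspring=[0], Z_7=0


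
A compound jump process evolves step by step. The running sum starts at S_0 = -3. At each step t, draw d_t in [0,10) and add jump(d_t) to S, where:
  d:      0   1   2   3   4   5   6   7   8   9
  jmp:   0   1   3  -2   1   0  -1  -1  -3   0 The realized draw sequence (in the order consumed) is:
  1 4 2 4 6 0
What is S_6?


t=0: S=-3, d=1, jump=1, S_1=-2
t=1: S=-2, d=4, jump=1, S_2=-1
t=2: S=-1, d=2, jump=3, S_3=2
t=3: S=2, d=4, jump=1, S_4=3
t=4: S=3, d=6, jump=-1, S_5=2
t=5: S=2, d=0, jump=0, S_6=2

2


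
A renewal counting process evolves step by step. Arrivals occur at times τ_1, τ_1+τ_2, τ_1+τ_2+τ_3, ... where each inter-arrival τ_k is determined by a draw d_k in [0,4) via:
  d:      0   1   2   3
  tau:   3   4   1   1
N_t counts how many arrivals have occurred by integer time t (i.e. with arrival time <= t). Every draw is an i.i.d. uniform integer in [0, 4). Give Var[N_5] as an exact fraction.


903/1024

Inter-arrival values over d=0..3: [3, 4, 1, 1]
Each d has probability 1/4, so the pmf of τ is: f(1) = 1/2, f(3) = 1/4, f(4) = 1/4
Let p_n(j) = P(N_n = j), with p_0 = [1]. Condition on τ_1: p_n(0) = P(τ > n), and for j >= 1, p_n(j) = Σ_{k<=n} f(k)·p_{n−k}(j−1)
p_1 = [1/2, 1/2]  (j = 0..1)
p_2 = [1/2, 1/4, 1/4]  (j = 0..2)
p_3 = [1/4, 1/2, 1/8, 1/8]  (j = 0..3)
p_4 = [0, 1/2, 3/8, 1/16, 1/16]  (j = 0..4)
p_5 = [0, 1/4, 7/16, 1/4, 1/32, 1/32]  (j = 0..5)
E[N_5] = Σ j·p_5(j) = 69/32;  E[N_5²] = Σ j²·p_5(j) = 177/32
Var[N_5] = 177/32 − (69/32)² = 903/1024


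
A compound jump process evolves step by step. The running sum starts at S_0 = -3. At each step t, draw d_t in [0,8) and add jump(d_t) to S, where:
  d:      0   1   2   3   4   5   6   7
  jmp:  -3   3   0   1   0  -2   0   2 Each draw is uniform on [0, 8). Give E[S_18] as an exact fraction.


-3/4

Outcome values over d=0..7: [-3, 3, 0, 1, 0, -2, 0, 2]
Σy = 1, Σy² = 27, M = 8
μ = 1/8 = 1/8,  σ² = 27/8 − (1/8)² = 215/64
E[S_18] = -3 + 18·(1/8) = -3/4


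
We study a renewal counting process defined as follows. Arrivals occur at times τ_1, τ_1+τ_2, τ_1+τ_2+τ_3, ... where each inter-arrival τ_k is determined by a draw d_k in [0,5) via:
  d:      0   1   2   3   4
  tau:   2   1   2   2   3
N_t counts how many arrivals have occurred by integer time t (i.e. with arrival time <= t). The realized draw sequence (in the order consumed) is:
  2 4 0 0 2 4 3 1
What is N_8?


draw d_1=2: τ_1=2, arrival time A_1=2
draw d_2=4: τ_2=3, arrival time A_2=5
draw d_3=0: τ_3=2, arrival time A_3=7
draw d_4=0: τ_4=2, arrival time A_4=9
draw d_5=2: τ_5=2, arrival time A_5=11
draw d_6=4: τ_6=3, arrival time A_6=14
draw d_7=3: τ_7=2, arrival time A_7=16
draw d_8=1: τ_8=1, arrival time A_8=17
N_t over t=0..8: 0:0 1:0 2:1 3:1 4:1 5:2 6:2 7:3 8:3

3


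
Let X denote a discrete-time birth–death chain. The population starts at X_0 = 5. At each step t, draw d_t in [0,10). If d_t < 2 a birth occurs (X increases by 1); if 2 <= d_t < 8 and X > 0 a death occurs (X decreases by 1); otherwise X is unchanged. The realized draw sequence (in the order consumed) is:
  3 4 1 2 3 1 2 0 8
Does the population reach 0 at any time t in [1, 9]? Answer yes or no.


t=0: X=5, d=3 → death, X_1=4
t=1: X=4, d=4 → death, X_2=3
t=2: X=3, d=1 → birth, X_3=4
t=3: X=4, d=2 → death, X_4=3
t=4: X=3, d=3 → death, X_5=2
t=5: X=2, d=1 → birth, X_6=3
t=6: X=3, d=2 → death, X_7=2
t=7: X=2, d=0 → birth, X_8=3
t=8: X=3, d=8 → hold, X_9=3

no


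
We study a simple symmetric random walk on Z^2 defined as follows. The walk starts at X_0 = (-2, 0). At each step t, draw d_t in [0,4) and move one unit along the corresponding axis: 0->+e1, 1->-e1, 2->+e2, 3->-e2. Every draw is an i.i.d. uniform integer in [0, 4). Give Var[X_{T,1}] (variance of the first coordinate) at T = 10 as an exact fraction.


Outcome values over d=0..3: [1, -1, 0, 0]
Σy = 0, Σy² = 2, M = 4
μ = 0/4 = 0,  σ² = 2/4 − (0)² = 1/2
Independent increments: Var[X_10] = 10·σ² = 10·(1/2) = 5

5


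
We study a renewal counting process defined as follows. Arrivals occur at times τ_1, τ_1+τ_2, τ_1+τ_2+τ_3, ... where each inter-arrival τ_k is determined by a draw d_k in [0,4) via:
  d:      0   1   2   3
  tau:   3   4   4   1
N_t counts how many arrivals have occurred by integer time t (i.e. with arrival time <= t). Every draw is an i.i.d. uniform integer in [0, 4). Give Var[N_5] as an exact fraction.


415719/1048576

Inter-arrival values over d=0..3: [3, 4, 4, 1]
Each d has probability 1/4, so the pmf of τ is: f(1) = 1/4, f(3) = 1/4, f(4) = 1/2
Let p_n(j) = P(N_n = j), with p_0 = [1]. Condition on τ_1: p_n(0) = P(τ > n), and for j >= 1, p_n(j) = Σ_{k<=n} f(k)·p_{n−k}(j−1)
p_1 = [3/4, 1/4]  (j = 0..1)
p_2 = [3/4, 3/16, 1/16]  (j = 0..2)
p_3 = [1/2, 7/16, 3/64, 1/64]  (j = 0..3)
p_4 = [0, 13/16, 11/64, 3/256, 1/256]  (j = 0..4)
p_5 = [0, 9/16, 3/8, 15/256, 3/1024, 1/1024]  (j = 0..5)
E[N_5] = Σ j·p_5(j) = 1541/1024;  E[N_5²] = Σ j²·p_5(j) = 2725/1024
Var[N_5] = 2725/1024 − (1541/1024)² = 415719/1048576


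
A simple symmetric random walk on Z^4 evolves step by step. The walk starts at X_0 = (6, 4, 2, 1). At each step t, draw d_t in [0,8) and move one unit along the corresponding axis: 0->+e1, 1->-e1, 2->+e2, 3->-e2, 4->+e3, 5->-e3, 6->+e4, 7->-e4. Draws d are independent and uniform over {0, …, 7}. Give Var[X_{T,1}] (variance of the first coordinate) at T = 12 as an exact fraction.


3

Outcome values over d=0..7: [1, -1, 0, 0, 0, 0, 0, 0]
Σy = 0, Σy² = 2, M = 8
μ = 0/8 = 0,  σ² = 2/8 − (0)² = 1/4
Independent increments: Var[X_12] = 12·σ² = 12·(1/4) = 3


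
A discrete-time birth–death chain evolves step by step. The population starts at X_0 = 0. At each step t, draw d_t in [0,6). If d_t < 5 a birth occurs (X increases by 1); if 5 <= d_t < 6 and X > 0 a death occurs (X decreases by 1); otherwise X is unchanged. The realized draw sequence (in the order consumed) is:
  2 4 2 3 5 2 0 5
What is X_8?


4

t=0: X=0, d=2 → birth, X_1=1
t=1: X=1, d=4 → birth, X_2=2
t=2: X=2, d=2 → birth, X_3=3
t=3: X=3, d=3 → birth, X_4=4
t=4: X=4, d=5 → death, X_5=3
t=5: X=3, d=2 → birth, X_6=4
t=6: X=4, d=0 → birth, X_7=5
t=7: X=5, d=5 → death, X_8=4


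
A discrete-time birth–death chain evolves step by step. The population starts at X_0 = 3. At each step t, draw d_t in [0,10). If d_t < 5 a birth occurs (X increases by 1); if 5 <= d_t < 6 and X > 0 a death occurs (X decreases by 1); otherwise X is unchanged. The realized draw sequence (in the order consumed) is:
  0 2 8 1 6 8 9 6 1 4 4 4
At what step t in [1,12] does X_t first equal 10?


12

t=0: X=3, d=0 → birth, X_1=4
t=1: X=4, d=2 → birth, X_2=5
t=2: X=5, d=8 → hold, X_3=5
t=3: X=5, d=1 → birth, X_4=6
t=4: X=6, d=6 → hold, X_5=6
t=5: X=6, d=8 → hold, X_6=6
t=6: X=6, d=9 → hold, X_7=6
t=7: X=6, d=6 → hold, X_8=6
t=8: X=6, d=1 → birth, X_9=7
t=9: X=7, d=4 → birth, X_10=8
t=10: X=8, d=4 → birth, X_11=9
t=11: X=9, d=4 → birth, X_12=10


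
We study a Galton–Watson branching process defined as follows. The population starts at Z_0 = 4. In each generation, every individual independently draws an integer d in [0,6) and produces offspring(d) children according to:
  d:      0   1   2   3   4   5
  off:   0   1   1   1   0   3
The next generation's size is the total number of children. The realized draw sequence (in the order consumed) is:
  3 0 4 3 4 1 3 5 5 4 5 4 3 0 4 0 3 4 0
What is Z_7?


gen 0: Z_0=4, draws=[3, 0, 4, 3], offspring=[1, 0, 0, 1], Z_1=2
gen 1: Z_1=2, draws=[4, 1], offspring=[0, 1], Z_2=1
gen 2: Z_2=1, draws=[3], offspring=[1], Z_3=1
gen 3: Z_3=1, draws=[5], offspring=[3], Z_4=3
gen 4: Z_4=3, draws=[5, 4, 5], offspring=[3, 0, 3], Z_5=6
gen 5: Z_5=6, draws=[4, 3, 0, 4, 0, 3], offspring=[0, 1, 0, 0, 0, 1], Z_6=2
gen 6: Z_6=2, draws=[4, 0], offspring=[0, 0], Z_7=0

0


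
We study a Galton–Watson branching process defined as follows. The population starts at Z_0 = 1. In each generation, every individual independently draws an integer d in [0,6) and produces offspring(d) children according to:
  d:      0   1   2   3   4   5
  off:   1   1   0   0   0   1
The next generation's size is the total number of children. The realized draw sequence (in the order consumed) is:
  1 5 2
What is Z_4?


gen 0: Z_0=1, draws=[1], offspring=[1], Z_1=1
gen 1: Z_1=1, draws=[5], offspring=[1], Z_2=1
gen 2: Z_2=1, draws=[2], offspring=[0], Z_3=0
gen 3: Z_3=0, draws=[], offspring=[], Z_4=0

0


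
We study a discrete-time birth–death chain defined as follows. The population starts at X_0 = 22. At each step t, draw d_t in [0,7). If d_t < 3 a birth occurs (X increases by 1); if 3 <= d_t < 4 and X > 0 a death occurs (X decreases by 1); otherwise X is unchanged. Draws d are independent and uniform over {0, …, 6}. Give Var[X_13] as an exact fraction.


312/49

X can drop by at most 1 per step and X_0 = 22 > T = 13, so X_t >= 22 − t >= 9 > 0 for every t <= 13: the floor at 0 (the 'and X > 0' condition) never binds. Hence X_13 = X_0 + Σ_{t<13} Y_t with i.i.d. increments Y_t = y(d_t) ∈ {+1, −1, 0}.
Outcome values over d=0..6: [1, 1, 1, -1, 0, 0, 0]
Σy = 2, Σy² = 4, M = 7
μ = 2/7 = 2/7,  σ² = 4/7 − (2/7)² = 24/49
Independent increments: Var[X_13] = 13·σ² = 13·(24/49) = 312/49


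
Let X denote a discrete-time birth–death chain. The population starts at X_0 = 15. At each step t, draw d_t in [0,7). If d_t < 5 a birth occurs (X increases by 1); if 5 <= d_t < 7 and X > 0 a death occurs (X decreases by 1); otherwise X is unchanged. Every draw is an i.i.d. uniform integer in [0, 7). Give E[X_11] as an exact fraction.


138/7

X can drop by at most 1 per step and X_0 = 15 > T = 11, so X_t >= 15 − t >= 4 > 0 for every t <= 11: the floor at 0 (the 'and X > 0' condition) never binds. Hence X_11 = X_0 + Σ_{t<11} Y_t with i.i.d. increments Y_t = y(d_t) ∈ {+1, −1, 0}.
Outcome values over d=0..6: [1, 1, 1, 1, 1, -1, -1]
Σy = 3, Σy² = 7, M = 7
μ = 3/7 = 3/7,  σ² = 7/7 − (3/7)² = 40/49
E[X_11] = 15 + 11·(3/7) = 138/7


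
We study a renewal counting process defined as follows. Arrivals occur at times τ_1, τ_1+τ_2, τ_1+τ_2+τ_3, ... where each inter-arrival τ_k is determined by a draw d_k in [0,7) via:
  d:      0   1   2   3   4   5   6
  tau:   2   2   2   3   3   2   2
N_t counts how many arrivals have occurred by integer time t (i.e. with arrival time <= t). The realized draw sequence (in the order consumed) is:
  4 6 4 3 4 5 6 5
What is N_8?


draw d_1=4: τ_1=3, arrival time A_1=3
draw d_2=6: τ_2=2, arrival time A_2=5
draw d_3=4: τ_3=3, arrival time A_3=8
draw d_4=3: τ_4=3, arrival time A_4=11
draw d_5=4: τ_5=3, arrival time A_5=14
draw d_6=5: τ_6=2, arrival time A_6=16
draw d_7=6: τ_7=2, arrival time A_7=18
draw d_8=5: τ_8=2, arrival time A_8=20
N_t over t=0..8: 0:0 1:0 2:0 3:1 4:1 5:2 6:2 7:2 8:3

3


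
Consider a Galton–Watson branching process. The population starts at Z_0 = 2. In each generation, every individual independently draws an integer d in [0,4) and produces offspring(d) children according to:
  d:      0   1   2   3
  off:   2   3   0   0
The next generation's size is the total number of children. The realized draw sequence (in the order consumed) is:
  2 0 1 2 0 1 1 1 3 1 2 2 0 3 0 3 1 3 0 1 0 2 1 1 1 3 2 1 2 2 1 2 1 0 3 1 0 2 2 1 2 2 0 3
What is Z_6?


21

gen 0: Z_0=2, draws=[2, 0], offspring=[0, 2], Z_1=2
gen 1: Z_1=2, draws=[1, 2], offspring=[3, 0], Z_2=3
gen 2: Z_2=3, draws=[0, 1, 1], offspring=[2, 3, 3], Z_3=8
gen 3: Z_3=8, draws=[1, 3, 1, 2, 2, 0, 3, 0], offspring=[3, 0, 3, 0, 0, 2, 0, 2], Z_4=10
gen 4: Z_4=10, draws=[3, 1, 3, 0, 1, 0, 2, 1, 1, 1], offspring=[0, 3, 0, 2, 3, 2, 0, 3, 3, 3], Z_5=19
gen 5: Z_5=19, draws=[3, 2, 1, 2, 2, 1, 2, 1, 0, 3, 1, 0, 2, 2, 1, 2, 2, 0, 3], offspring=[0, 0, 3, 0, 0, 3, 0, 3, 2, 0, 3, 2, 0, 0, 3, 0, 0, 2, 0], Z_6=21


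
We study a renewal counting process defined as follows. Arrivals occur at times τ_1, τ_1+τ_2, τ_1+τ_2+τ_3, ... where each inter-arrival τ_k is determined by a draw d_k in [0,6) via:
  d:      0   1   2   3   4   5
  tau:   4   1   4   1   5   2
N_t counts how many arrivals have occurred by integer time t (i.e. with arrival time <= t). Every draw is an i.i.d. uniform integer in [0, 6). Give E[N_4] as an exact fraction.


385/324

Inter-arrival values over d=0..5: [4, 1, 4, 1, 5, 2]
Each d has probability 1/6, so the pmf of τ is: f(1) = 1/3, f(2) = 1/6, f(4) = 1/3, f(5) = 1/6
Renewal equation for m(n) = E[N_n]: condition on τ_1 = k (if k <= n, one arrival plus a fresh copy on the remaining n−k steps): m(n) = F(n) + Σ_{k<=n} f(k)·m(n−k), where F(n) = P(τ <= n) and m(0) = 0
m(1) = F(1) = 1/3
m(2) = F(2) + f(1)·m(1) = 1/2 + 1/3·1/3 = 11/18
m(3) = F(3) + f(1)·m(2) + f(2)·m(1) = 1/2 + 1/3·11/18 + 1/6·1/3 = 41/54
m(4) = F(4) + f(1)·m(3) + f(2)·m(2) = 5/6 + 1/3·41/54 + 1/6·11/18 = 385/324
E[N_4] = m(4) = 385/324


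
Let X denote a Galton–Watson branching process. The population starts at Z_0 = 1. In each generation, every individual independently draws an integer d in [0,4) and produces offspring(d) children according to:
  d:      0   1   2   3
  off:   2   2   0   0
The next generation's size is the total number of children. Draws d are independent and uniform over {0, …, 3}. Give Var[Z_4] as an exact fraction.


Outcome values over d=0..3: [2, 2, 0, 0]
Σy = 4, Σy² = 8, M = 4
μ = 4/4 = 1,  σ² = 8/4 − (1)² = 1
V_0 = 0, E_0 = 1
V_1 = 1·E_0 + (1)²·V_0 = 1;  E_1 = 1
V_2 = 1·E_1 + (1)²·V_1 = 2;  E_2 = 1
V_3 = 1·E_2 + (1)²·V_2 = 3;  E_3 = 1
V_4 = 1·E_3 + (1)²·V_3 = 4;  E_4 = 1

4


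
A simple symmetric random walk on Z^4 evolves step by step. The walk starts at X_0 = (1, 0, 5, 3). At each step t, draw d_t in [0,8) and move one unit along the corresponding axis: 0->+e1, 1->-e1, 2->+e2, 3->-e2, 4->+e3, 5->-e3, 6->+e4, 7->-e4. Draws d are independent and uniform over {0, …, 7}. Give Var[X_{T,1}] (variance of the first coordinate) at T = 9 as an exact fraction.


Outcome values over d=0..7: [1, -1, 0, 0, 0, 0, 0, 0]
Σy = 0, Σy² = 2, M = 8
μ = 0/8 = 0,  σ² = 2/8 − (0)² = 1/4
Independent increments: Var[X_9] = 9·σ² = 9·(1/4) = 9/4

9/4


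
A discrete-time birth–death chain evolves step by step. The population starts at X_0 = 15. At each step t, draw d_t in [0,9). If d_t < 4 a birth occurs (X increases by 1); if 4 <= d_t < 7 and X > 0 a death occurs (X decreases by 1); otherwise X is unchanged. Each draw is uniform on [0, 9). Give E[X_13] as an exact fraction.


148/9

X can drop by at most 1 per step and X_0 = 15 > T = 13, so X_t >= 15 − t >= 2 > 0 for every t <= 13: the floor at 0 (the 'and X > 0' condition) never binds. Hence X_13 = X_0 + Σ_{t<13} Y_t with i.i.d. increments Y_t = y(d_t) ∈ {+1, −1, 0}.
Outcome values over d=0..8: [1, 1, 1, 1, -1, -1, -1, 0, 0]
Σy = 1, Σy² = 7, M = 9
μ = 1/9 = 1/9,  σ² = 7/9 − (1/9)² = 62/81
E[X_13] = 15 + 13·(1/9) = 148/9


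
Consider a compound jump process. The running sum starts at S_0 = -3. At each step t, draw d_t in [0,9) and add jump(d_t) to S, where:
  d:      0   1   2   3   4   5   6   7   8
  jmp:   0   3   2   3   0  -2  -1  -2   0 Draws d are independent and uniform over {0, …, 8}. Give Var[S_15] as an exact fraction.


50

Outcome values over d=0..8: [0, 3, 2, 3, 0, -2, -1, -2, 0]
Σy = 3, Σy² = 31, M = 9
μ = 3/9 = 1/3,  σ² = 31/9 − (1/3)² = 10/3
Independent increments: Var[S_15] = 15·σ² = 15·(10/3) = 50


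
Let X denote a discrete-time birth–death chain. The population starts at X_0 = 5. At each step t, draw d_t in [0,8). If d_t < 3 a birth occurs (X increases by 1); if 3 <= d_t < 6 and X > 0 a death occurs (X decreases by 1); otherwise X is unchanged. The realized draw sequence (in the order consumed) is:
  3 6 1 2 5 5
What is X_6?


4

t=0: X=5, d=3 → death, X_1=4
t=1: X=4, d=6 → hold, X_2=4
t=2: X=4, d=1 → birth, X_3=5
t=3: X=5, d=2 → birth, X_4=6
t=4: X=6, d=5 → death, X_5=5
t=5: X=5, d=5 → death, X_6=4


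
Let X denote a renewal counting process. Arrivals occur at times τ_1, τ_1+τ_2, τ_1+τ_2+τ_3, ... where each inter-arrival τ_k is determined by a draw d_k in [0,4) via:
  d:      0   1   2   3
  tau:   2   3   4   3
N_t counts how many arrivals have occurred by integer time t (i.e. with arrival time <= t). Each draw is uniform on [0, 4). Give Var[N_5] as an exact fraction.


55/256

Inter-arrival values over d=0..3: [2, 3, 4, 3]
Each d has probability 1/4, so the pmf of τ is: f(2) = 1/4, f(3) = 1/2, f(4) = 1/4
Let p_n(j) = P(N_n = j), with p_0 = [1]. Condition on τ_1: p_n(0) = P(τ > n), and for j >= 1, p_n(j) = Σ_{k<=n} f(k)·p_{n−k}(j−1)
p_1 = [1]  (j = 0)
p_2 = [3/4, 1/4]  (j = 0..1)
p_3 = [1/4, 3/4]  (j = 0..1)
p_4 = [0, 15/16, 1/16]  (j = 0..2)
p_5 = [0, 11/16, 5/16]  (j = 0..2)
E[N_5] = Σ j·p_5(j) = 21/16;  E[N_5²] = Σ j²·p_5(j) = 31/16
Var[N_5] = 31/16 − (21/16)² = 55/256


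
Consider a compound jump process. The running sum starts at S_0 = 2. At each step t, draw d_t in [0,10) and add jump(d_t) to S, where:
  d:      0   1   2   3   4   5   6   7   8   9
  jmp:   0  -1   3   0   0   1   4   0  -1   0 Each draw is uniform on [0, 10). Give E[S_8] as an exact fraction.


Outcome values over d=0..9: [0, -1, 3, 0, 0, 1, 4, 0, -1, 0]
Σy = 6, Σy² = 28, M = 10
μ = 6/10 = 3/5,  σ² = 28/10 − (3/5)² = 61/25
E[S_8] = 2 + 8·(3/5) = 34/5

34/5


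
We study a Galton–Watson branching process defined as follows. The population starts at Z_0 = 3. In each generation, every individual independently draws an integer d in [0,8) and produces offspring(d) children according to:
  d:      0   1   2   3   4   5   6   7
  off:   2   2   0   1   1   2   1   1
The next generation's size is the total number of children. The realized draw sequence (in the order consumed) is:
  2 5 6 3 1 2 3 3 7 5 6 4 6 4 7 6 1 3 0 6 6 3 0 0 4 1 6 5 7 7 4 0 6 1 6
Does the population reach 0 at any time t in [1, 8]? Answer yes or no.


gen 0: Z_0=3, draws=[2, 5, 6], offspring=[0, 2, 1], Z_1=3
gen 1: Z_1=3, draws=[3, 1, 2], offspring=[1, 2, 0], Z_2=3
gen 2: Z_2=3, draws=[3, 3, 7], offspring=[1, 1, 1], Z_3=3
gen 3: Z_3=3, draws=[5, 6, 4], offspring=[2, 1, 1], Z_4=4
gen 4: Z_4=4, draws=[6, 4, 7, 6], offspring=[1, 1, 1, 1], Z_5=4
gen 5: Z_5=4, draws=[1, 3, 0, 6], offspring=[2, 1, 2, 1], Z_6=6
gen 6: Z_6=6, draws=[6, 3, 0, 0, 4, 1], offspring=[1, 1, 2, 2, 1, 2], Z_7=9
gen 7: Z_7=9, draws=[6, 5, 7, 7, 4, 0, 6, 1, 6], offspring=[1, 2, 1, 1, 1, 2, 1, 2, 1], Z_8=12

no


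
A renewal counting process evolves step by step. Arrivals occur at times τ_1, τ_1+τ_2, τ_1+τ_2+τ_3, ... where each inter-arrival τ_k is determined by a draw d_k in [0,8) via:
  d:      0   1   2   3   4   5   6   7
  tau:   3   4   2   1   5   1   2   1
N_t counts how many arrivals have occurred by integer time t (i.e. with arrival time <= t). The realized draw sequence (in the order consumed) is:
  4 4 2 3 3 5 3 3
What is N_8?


1

draw d_1=4: τ_1=5, arrival time A_1=5
draw d_2=4: τ_2=5, arrival time A_2=10
draw d_3=2: τ_3=2, arrival time A_3=12
draw d_4=3: τ_4=1, arrival time A_4=13
draw d_5=3: τ_5=1, arrival time A_5=14
draw d_6=5: τ_6=1, arrival time A_6=15
draw d_7=3: τ_7=1, arrival time A_7=16
draw d_8=3: τ_8=1, arrival time A_8=17
N_t over t=0..8: 0:0 1:0 2:0 3:0 4:0 5:1 6:1 7:1 8:1


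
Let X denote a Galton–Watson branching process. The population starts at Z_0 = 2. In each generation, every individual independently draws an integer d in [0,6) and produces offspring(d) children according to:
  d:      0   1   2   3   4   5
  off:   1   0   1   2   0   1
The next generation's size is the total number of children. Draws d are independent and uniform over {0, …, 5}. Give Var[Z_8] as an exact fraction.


1711941171875/1410554953728

Outcome values over d=0..5: [1, 0, 1, 2, 0, 1]
Σy = 5, Σy² = 7, M = 6
μ = 5/6 = 5/6,  σ² = 7/6 − (5/6)² = 17/36
V_0 = 0, E_0 = 2
V_1 = 17/36·E_0 + (5/6)²·V_0 = 17/18;  E_1 = 5/3
V_2 = 17/36·E_1 + (5/6)²·V_1 = 935/648;  E_2 = 25/18
V_3 = 17/36·E_2 + (5/6)²·V_2 = 38675/23328;  E_3 = 125/108
V_4 = 17/36·E_3 + (5/6)²·V_3 = 1425875/839808;  E_4 = 625/648
V_5 = 17/36·E_4 + (5/6)²·V_4 = 49416875/30233088;  E_5 = 3125/3888
V_6 = 17/36·E_5 + (5/6)²·V_5 = 1648521875/1088391168;  E_6 = 15625/23328
V_7 = 17/36·E_6 + (5/6)²·V_6 = 53606046875/39182082048;  E_7 = 78125/139968
V_8 = 17/36·E_7 + (5/6)²·V_7 = 1711941171875/1410554953728;  E_8 = 390625/839808


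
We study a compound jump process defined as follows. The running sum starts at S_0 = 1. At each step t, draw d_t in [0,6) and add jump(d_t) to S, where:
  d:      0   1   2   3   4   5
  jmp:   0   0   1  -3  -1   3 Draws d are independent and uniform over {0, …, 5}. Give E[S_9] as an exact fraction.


Outcome values over d=0..5: [0, 0, 1, -3, -1, 3]
Σy = 0, Σy² = 20, M = 6
μ = 0/6 = 0,  σ² = 20/6 − (0)² = 10/3
E[S_9] = 1 + 9·(0) = 1

1


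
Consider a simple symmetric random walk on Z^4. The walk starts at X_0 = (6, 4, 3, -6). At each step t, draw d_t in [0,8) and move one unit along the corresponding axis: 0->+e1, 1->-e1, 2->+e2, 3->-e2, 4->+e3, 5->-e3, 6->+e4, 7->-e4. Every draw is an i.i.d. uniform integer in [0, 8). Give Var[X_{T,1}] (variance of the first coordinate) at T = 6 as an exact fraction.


3/2

Outcome values over d=0..7: [1, -1, 0, 0, 0, 0, 0, 0]
Σy = 0, Σy² = 2, M = 8
μ = 0/8 = 0,  σ² = 2/8 − (0)² = 1/4
Independent increments: Var[X_6] = 6·σ² = 6·(1/4) = 3/2


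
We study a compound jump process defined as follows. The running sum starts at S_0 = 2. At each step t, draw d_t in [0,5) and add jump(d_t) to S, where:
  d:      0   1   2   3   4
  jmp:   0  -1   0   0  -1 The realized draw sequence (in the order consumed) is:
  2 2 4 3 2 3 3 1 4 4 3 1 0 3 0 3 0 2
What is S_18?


t=0: S=2, d=2, jump=0, S_1=2
t=1: S=2, d=2, jump=0, S_2=2
t=2: S=2, d=4, jump=-1, S_3=1
t=3: S=1, d=3, jump=0, S_4=1
t=4: S=1, d=2, jump=0, S_5=1
t=5: S=1, d=3, jump=0, S_6=1
t=6: S=1, d=3, jump=0, S_7=1
t=7: S=1, d=1, jump=-1, S_8=0
t=8: S=0, d=4, jump=-1, S_9=-1
t=9: S=-1, d=4, jump=-1, S_10=-2
t=10: S=-2, d=3, jump=0, S_11=-2
t=11: S=-2, d=1, jump=-1, S_12=-3
t=12: S=-3, d=0, jump=0, S_13=-3
t=13: S=-3, d=3, jump=0, S_14=-3
t=14: S=-3, d=0, jump=0, S_15=-3
t=15: S=-3, d=3, jump=0, S_16=-3
t=16: S=-3, d=0, jump=0, S_17=-3
t=17: S=-3, d=2, jump=0, S_18=-3

-3


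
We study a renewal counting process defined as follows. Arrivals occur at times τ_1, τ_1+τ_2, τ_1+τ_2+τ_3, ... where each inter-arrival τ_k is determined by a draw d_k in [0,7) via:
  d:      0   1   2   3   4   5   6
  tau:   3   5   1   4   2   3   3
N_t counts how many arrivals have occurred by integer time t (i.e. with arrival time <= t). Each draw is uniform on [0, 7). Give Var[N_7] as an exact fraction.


362743700780/678223072849

Inter-arrival values over d=0..6: [3, 5, 1, 4, 2, 3, 3]
Each d has probability 1/7, so the pmf of τ is: f(1) = 1/7, f(2) = 1/7, f(3) = 3/7, f(4) = 1/7, f(5) = 1/7
Let p_n(j) = P(N_n = j), with p_0 = [1]. Condition on τ_1: p_n(0) = P(τ > n), and for j >= 1, p_n(j) = Σ_{k<=n} f(k)·p_{n−k}(j−1)
p_1 = [6/7, 1/7]  (j = 0..1)
p_2 = [5/7, 13/49, 1/49]  (j = 0..2)
p_3 = [2/7, 32/49, 20/343, 1/343]  (j = 0..3)
p_4 = [1/7, 32/49, 66/343, 27/2401, 1/2401]  (j = 0..4)
p_5 = [0, 31/49, 110/343, 107/2401, 34/16807, 1/16807]  (j = 0..5)
p_6 = [0, 18/49, 179/343, 243/2401, 155/16807, 41/117649, 1/117649]  (j = 0..6)
p_7 = [0, 10/49, 190/343, 514/2401, 438/16807, 30/16807, 48/823543, 1/823543]  (j = 0..7)
E[N_7] = Σ j·p_7(j) = 1702849/823543;  E[N_7²] = Σ j²·p_7(j) = 3961467/823543
Var[N_7] = 3961467/823543 − (1702849/823543)² = 362743700780/678223072849


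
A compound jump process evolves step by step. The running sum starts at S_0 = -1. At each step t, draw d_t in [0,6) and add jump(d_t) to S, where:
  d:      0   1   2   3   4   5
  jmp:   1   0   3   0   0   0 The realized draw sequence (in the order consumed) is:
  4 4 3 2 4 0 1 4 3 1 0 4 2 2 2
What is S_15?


13

t=0: S=-1, d=4, jump=0, S_1=-1
t=1: S=-1, d=4, jump=0, S_2=-1
t=2: S=-1, d=3, jump=0, S_3=-1
t=3: S=-1, d=2, jump=3, S_4=2
t=4: S=2, d=4, jump=0, S_5=2
t=5: S=2, d=0, jump=1, S_6=3
t=6: S=3, d=1, jump=0, S_7=3
t=7: S=3, d=4, jump=0, S_8=3
t=8: S=3, d=3, jump=0, S_9=3
t=9: S=3, d=1, jump=0, S_10=3
t=10: S=3, d=0, jump=1, S_11=4
t=11: S=4, d=4, jump=0, S_12=4
t=12: S=4, d=2, jump=3, S_13=7
t=13: S=7, d=2, jump=3, S_14=10
t=14: S=10, d=2, jump=3, S_15=13


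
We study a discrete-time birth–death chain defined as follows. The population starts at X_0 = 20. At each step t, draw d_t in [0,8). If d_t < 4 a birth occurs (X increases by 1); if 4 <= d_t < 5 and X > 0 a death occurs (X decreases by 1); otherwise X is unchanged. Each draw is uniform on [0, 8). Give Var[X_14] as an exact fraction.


217/32

X can drop by at most 1 per step and X_0 = 20 > T = 14, so X_t >= 20 − t >= 6 > 0 for every t <= 14: the floor at 0 (the 'and X > 0' condition) never binds. Hence X_14 = X_0 + Σ_{t<14} Y_t with i.i.d. increments Y_t = y(d_t) ∈ {+1, −1, 0}.
Outcome values over d=0..7: [1, 1, 1, 1, -1, 0, 0, 0]
Σy = 3, Σy² = 5, M = 8
μ = 3/8 = 3/8,  σ² = 5/8 − (3/8)² = 31/64
Independent increments: Var[X_14] = 14·σ² = 14·(31/64) = 217/32


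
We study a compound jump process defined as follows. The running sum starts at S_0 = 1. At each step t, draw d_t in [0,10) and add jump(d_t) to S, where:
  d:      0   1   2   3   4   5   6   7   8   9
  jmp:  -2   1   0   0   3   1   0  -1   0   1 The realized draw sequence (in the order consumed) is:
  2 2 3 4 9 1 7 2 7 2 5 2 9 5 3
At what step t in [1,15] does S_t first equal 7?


14

t=0: S=1, d=2, jump=0, S_1=1
t=1: S=1, d=2, jump=0, S_2=1
t=2: S=1, d=3, jump=0, S_3=1
t=3: S=1, d=4, jump=3, S_4=4
t=4: S=4, d=9, jump=1, S_5=5
t=5: S=5, d=1, jump=1, S_6=6
t=6: S=6, d=7, jump=-1, S_7=5
t=7: S=5, d=2, jump=0, S_8=5
t=8: S=5, d=7, jump=-1, S_9=4
t=9: S=4, d=2, jump=0, S_10=4
t=10: S=4, d=5, jump=1, S_11=5
t=11: S=5, d=2, jump=0, S_12=5
t=12: S=5, d=9, jump=1, S_13=6
t=13: S=6, d=5, jump=1, S_14=7
t=14: S=7, d=3, jump=0, S_15=7


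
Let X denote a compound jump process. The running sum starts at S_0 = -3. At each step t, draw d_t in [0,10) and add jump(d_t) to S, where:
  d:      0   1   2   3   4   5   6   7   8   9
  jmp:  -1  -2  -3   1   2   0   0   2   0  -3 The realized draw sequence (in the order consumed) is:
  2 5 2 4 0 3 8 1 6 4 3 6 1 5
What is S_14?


t=0: S=-3, d=2, jump=-3, S_1=-6
t=1: S=-6, d=5, jump=0, S_2=-6
t=2: S=-6, d=2, jump=-3, S_3=-9
t=3: S=-9, d=4, jump=2, S_4=-7
t=4: S=-7, d=0, jump=-1, S_5=-8
t=5: S=-8, d=3, jump=1, S_6=-7
t=6: S=-7, d=8, jump=0, S_7=-7
t=7: S=-7, d=1, jump=-2, S_8=-9
t=8: S=-9, d=6, jump=0, S_9=-9
t=9: S=-9, d=4, jump=2, S_10=-7
t=10: S=-7, d=3, jump=1, S_11=-6
t=11: S=-6, d=6, jump=0, S_12=-6
t=12: S=-6, d=1, jump=-2, S_13=-8
t=13: S=-8, d=5, jump=0, S_14=-8

-8
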